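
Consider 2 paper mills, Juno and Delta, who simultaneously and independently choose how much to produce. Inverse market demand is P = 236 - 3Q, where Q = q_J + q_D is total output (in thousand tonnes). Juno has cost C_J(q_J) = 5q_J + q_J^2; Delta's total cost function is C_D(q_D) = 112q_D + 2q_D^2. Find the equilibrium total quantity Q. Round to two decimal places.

31.51

Juno's profit: π_J = (236 - 3Q)q_J - (5q_J + q_J²). Setting ∂π_J/∂q_J = 0: 231 - 8q_J - 3(q_D) = 0.
Delta's first-order condition: 124 - 10q_D - 3(q_J) = 0.
Best responses: q_J = (231 - 3q_D)/8, q_D = (124 - 3q_J)/10.
Substituting one into the other gives q_J = 1938/71 and q_D = 299/71.
Total output Q = 1938/71 + 299/71 = 31.5070.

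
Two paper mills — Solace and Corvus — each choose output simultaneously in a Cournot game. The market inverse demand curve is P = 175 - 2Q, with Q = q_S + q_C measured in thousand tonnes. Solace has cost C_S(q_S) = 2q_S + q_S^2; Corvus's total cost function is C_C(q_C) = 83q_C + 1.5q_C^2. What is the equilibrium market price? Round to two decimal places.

110.11

Solace's profit: π_S = (175 - 2Q)q_S - (2q_S + q_S²). Setting ∂π_S/∂q_S = 0: 173 - 6q_S - 2(q_C) = 0.
Corvus's profit: π_C = (175 - 2Q)q_C - (83q_C + (3/2)q_C²). Setting ∂π_C/∂q_C = 0: 92 - 7q_C - 2(q_S) = 0.
So q_S = (173 - 2q_C)/6 and q_C = (92 - 2q_S)/7.
Substituting one into the other gives q_S = 1027/38 and q_C = 103/19.
Total output Q = 1233/38, so price P = 175 - 2·(1233/38) = 110.1053.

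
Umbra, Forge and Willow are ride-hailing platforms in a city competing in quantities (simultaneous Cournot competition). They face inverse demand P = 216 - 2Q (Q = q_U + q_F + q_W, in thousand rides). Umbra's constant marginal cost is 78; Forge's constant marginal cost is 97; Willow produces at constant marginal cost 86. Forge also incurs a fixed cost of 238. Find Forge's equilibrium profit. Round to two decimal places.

Umbra's profit: π_U = (216 - 2Q)q_U - (78q_U). Setting ∂π_U/∂q_U = 0: 138 - 4q_U - 2(q_F + q_W) = 0.
Forge's profit: π_F = (216 - 2Q)q_F - (97q_F). Setting ∂π_F/∂q_F = 0: 119 - 4q_F - 2(q_U + q_W) = 0.
Willow's profit: π_W = (216 - 2Q)q_W - (86q_W). Setting ∂π_W/∂q_W = 0: 130 - 4q_W - 2(q_U + q_F) = 0.
Adding the 3 conditions: 387 − 4Q − 4Q = 0, i.e. Q = 387/8.
Back-substituting: q_U = (138 − 387/4)/2 = 165/8, q_F = (119 − 387/4)/2 = 89/8, q_W = (130 − 387/4)/2 = 133/8.
Price P = 216 - 2·(387/8) = 477/4.
Forge's profit: (477/4 - 97)·(89/8) - 238 = 305/32.

9.53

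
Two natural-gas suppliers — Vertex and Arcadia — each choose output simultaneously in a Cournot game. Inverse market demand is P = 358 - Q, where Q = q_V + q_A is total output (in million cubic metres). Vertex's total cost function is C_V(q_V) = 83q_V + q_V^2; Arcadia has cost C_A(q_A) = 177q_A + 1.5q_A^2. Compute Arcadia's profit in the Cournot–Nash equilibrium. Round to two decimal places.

Vertex's profit: π_V = (358 - Q)q_V - (83q_V + q_V²). Setting ∂π_V/∂q_V = 0: 275 - 4q_V - (q_A) = 0.
Arcadia's first-order condition: 181 - 5q_A - (q_V) = 0.
So q_V = (275 - q_A)/4 and q_A = (181 - q_V)/5.
Substituting one into the other gives q_V = 1194/19 and q_A = 449/19.
Price P = 358 - 1643/19 = 271.5263.
Arcadia's profit: 271.5263·(449/19) - 177·(449/19) - (3/2)(449/19)² = 1396.1288.

1396.13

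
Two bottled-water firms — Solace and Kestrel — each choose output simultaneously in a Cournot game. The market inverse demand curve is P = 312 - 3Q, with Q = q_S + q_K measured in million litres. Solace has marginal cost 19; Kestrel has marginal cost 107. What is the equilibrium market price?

146

Solace's profit: π_S = (312 - 3Q)q_S - (19q_S). Setting ∂π_S/∂q_S = 0: 293 - 6q_S - 3(q_K) = 0.
Kestrel's first-order condition: 205 - 6q_K - 3(q_S) = 0.
Rearranging gives the reaction functions q_S = (293 - 3q_K)/6 and q_K = (205 - 3q_S)/6.
Substituting one into the other gives q_S = 127/3 and q_K = 13.
Total output Q = 166/3, so price P = 312 - 3·(166/3) = 146.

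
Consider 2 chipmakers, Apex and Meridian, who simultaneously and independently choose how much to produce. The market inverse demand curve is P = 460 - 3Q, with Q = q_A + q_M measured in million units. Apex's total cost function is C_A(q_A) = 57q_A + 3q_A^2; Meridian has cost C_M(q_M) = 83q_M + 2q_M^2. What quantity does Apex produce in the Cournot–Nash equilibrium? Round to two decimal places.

Apex's profit: π_A = (460 - 3Q)q_A - (57q_A + 3q_A²). Setting ∂π_A/∂q_A = 0: 403 - 12q_A - 3(q_M) = 0.
Meridian's first-order condition: 377 - 10q_M - 3(q_A) = 0.
So q_A = (403 - 3q_M)/12 and q_M = (377 - 3q_A)/10.
Substituting one into the other gives q_A = 26.1171 and q_M = 1105/37.

26.12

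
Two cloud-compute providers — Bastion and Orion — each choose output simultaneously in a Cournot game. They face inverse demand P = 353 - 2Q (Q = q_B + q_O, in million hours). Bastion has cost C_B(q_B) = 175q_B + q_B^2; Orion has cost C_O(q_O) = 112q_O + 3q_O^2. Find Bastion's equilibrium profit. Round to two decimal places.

1611.74

Bastion's profit: π_B = (353 - 2Q)q_B - (175q_B + q_B²). Setting ∂π_B/∂q_B = 0: 178 - 6q_B - 2(q_O) = 0.
Orion's profit: π_O = (353 - 2Q)q_O - (112q_O + 3q_O²). Setting ∂π_O/∂q_O = 0: 241 - 10q_O - 2(q_B) = 0.
Best responses: q_B = (178 - 2q_O)/6, q_O = (241 - 2q_B)/10.
Solving the pair: q_B = 649/28, q_O = 545/28.
Price P = 353 - 2·(597/14) = 1874/7.
Bastion's profit: (1874/7)·(649/28) - 175·(649/28) - (649/28)² = 1611.7385.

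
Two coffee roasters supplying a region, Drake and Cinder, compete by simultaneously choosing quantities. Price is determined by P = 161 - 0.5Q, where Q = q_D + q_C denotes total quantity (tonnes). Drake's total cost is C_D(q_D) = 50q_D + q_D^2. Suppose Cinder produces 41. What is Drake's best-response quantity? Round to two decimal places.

30.17

With the rival's output fixed at 41, Drake's profit is π_D = (161 - (1/2)·41 - (1/2)q_D)q_D - (50q_D + q_D²) = (281/2 - (1/2)q_D)q_D - (50q_D + q_D²).
∂π_D/∂q_D = 181/2 - 3q_D = 0, so q_D = 181/6.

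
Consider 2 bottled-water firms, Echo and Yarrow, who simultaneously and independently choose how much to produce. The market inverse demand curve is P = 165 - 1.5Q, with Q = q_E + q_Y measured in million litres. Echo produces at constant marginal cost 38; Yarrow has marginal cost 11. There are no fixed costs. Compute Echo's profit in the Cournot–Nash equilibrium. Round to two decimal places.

Echo's profit: π_E = (165 - 1.5Q)q_E - (38q_E). Setting ∂π_E/∂q_E = 0: 127 - 3q_E - (3/2)(q_Y) = 0.
Yarrow's profit: π_Y = (165 - 1.5Q)q_Y - (11q_Y). Setting ∂π_Y/∂q_Y = 0: 154 - 3q_Y - (3/2)(q_E) = 0.
So q_E = (127 - (3/2)q_Y)/3 and q_Y = (154 - (3/2)q_E)/3.
Solving the pair: q_E = 200/9, q_Y = 362/9.
Price P = 165 - (3/2)·(562/9) = 214/3.
Echo's profit: (214/3 - 38)·(200/9) = 740.7407.

740.74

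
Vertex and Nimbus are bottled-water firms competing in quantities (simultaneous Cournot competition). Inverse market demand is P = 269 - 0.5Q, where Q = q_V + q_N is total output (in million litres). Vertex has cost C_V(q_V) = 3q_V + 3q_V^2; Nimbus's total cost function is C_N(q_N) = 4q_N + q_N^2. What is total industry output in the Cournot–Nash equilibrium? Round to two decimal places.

Vertex's profit: π_V = (269 - 0.5Q)q_V - (3q_V + 3q_V²). Setting ∂π_V/∂q_V = 0: 266 - 7q_V - (1/2)(q_N) = 0.
Nimbus's first-order condition: 265 - 3q_N - (1/2)(q_V) = 0.
Best responses: q_V = (266 - (1/2)q_N)/7, q_N = (265 - (1/2)q_V)/3.
Substituting one into the other gives q_V = 32.0723 and q_N = 82.9880.
Total output Q = 32.0723 + 82.9880 = 115.0602.

115.06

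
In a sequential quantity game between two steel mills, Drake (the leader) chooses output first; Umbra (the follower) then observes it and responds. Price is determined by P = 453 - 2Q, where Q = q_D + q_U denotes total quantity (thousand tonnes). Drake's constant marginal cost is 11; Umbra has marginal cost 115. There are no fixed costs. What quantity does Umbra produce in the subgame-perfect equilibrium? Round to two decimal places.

16.25

Solve by backward induction. Given q_D, the follower Umbra maximises π_U = (453 - 2q_D - 2q_U)q_U - 115q_U.
Follower FOC: 338 - 2q_D - 4q_U = 0, so q_U(q_D) = (338 - 2q_D)/4.
The leader anticipates this reaction. Substituting into P = 453 - 2Q gives P = 284 - q_D, so π_D = (284 - q_D)q_D - 11q_D.
Maximising: ∂π_D/∂q_D = 273 - 2q_D = 0, giving q_D = 273/2.
Then q_U = (338 - 2·(273/2))/4 = 65/4.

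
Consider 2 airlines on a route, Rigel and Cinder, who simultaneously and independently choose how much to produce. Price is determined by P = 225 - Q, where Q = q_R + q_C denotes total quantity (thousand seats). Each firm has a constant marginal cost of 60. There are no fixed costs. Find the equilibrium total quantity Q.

A representative firm's profit is π_i = q_i(225 - Q) - 60q_i.
First-order condition (treating rivals' output as given): 165 - 2q_i - q_j = 0.
By symmetry each firm produces the same amount; substituting q_j = q_i yields q_i = 165/3 = 55.
Total output Q = 55 + 55 = 110.

110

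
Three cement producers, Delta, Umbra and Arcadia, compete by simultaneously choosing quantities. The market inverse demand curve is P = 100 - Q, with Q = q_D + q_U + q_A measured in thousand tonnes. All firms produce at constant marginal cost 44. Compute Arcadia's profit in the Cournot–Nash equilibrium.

Each firm earns π_i = (100 - Q)q_i - 44q_i.
First-order condition (treating rivals' output as given): 56 - 2q_i - Σ_{j≠i} q_j = 0.
By symmetry each firm produces the same amount; substituting Σ_{j≠i} q_j = 2q_i yields q_i = 56/4 = 14.
Price P = 100 - 42 = 58.
Arcadia's profit: (58 - 44)·14 = 196.

196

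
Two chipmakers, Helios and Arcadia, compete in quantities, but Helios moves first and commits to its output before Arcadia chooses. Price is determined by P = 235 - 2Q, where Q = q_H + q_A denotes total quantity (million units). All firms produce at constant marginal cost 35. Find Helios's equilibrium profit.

Solve by backward induction. Given q_H, the follower Arcadia maximises π_A = (235 - 2q_H - 2q_A)q_A - 35q_A.
Setting the follower's marginal profit to zero, 200 - 2q_H - 4q_A = 0, i.e. q_A = (200 - 2q_H)/4.
Helios substitutes q_A(q_H) into its own profit: π_H = q_H(235 - 2q_H - (200 - 2q_H)/2) - 35q_H = (135 - q_H)q_H - 35q_H.
The leader's first-order condition 100 - 2q_H = 0 yields q_H = 50.
Then q_A = (200 - 2·50)/4 = 25.
Price P = 235 - 2·75 = 85.
Helios's profit: (85 - 35)·50 = 2500.

2500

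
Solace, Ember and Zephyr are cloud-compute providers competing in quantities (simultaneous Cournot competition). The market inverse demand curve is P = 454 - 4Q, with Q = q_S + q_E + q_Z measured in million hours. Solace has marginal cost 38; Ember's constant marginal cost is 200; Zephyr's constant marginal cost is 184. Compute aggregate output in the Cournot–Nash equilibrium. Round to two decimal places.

58.75

Solace's profit: π_S = (454 - 4Q)q_S - (38q_S). Setting ∂π_S/∂q_S = 0: 416 - 8q_S - 4(q_E + q_Z) = 0.
Ember's profit: π_E = (454 - 4Q)q_E - (200q_E). Setting ∂π_E/∂q_E = 0: 254 - 8q_E - 4(q_S + q_Z) = 0.
Zephyr's first-order condition: 270 - 8q_Z - 4(q_S + q_E) = 0.
Adding the 3 conditions: 940 − 8Q − 8Q = 0, i.e. Q = 235/4.
Back-substituting: q_S = (416 − 235)/4 = 181/4, q_E = (254 − 235)/4 = 19/4, q_Z = (270 − 235)/4 = 35/4.
Total output Q = 181/4 + 19/4 + 35/4 = 235/4.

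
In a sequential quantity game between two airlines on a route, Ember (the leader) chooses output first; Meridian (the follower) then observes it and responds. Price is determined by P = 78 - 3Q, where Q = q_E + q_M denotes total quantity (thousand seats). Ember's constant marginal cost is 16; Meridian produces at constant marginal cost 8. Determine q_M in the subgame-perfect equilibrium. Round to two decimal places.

Solve by backward induction. Given q_E, the follower Meridian maximises π_M = (78 - 3q_E - 3q_M)q_M - 8q_M.
Follower FOC: 70 - 3q_E - 6q_M = 0, so q_M(q_E) = (70 - 3q_E)/6.
The leader anticipates this reaction. Substituting into P = 78 - 3Q gives P = 43 - (3/2)q_E, so π_E = (43 - (3/2)q_E)q_E - 16q_E.
The leader's first-order condition 27 - 3q_E = 0 yields q_E = 9.
Then q_M = (70 - 3·9)/6 = 43/6.

7.17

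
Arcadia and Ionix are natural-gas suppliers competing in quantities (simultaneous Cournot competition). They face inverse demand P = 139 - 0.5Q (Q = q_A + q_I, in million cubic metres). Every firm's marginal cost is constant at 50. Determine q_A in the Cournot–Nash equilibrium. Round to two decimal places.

59.33

A representative firm's profit is π_i = q_i(139 - 0.5Q) - 50q_i.
First-order condition (treating rivals' output as given): 89 - q_i - (1/2)q_j = 0.
With identical firms every q_j equals q_i, so q_j = q_i and 89 = (3/2)q_i, giving q_i = 178/3.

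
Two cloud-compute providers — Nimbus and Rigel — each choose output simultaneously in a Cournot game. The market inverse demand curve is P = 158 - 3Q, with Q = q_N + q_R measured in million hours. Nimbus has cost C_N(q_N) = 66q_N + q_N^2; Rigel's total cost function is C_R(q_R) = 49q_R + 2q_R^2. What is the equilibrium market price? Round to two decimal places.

107.76

Nimbus's profit: π_N = (158 - 3Q)q_N - (66q_N + q_N²). Setting ∂π_N/∂q_N = 0: 92 - 8q_N - 3(q_R) = 0.
Rigel's first-order condition: 109 - 10q_R - 3(q_N) = 0.
Best responses: q_N = (92 - 3q_R)/8, q_R = (109 - 3q_N)/10.
Substituting one into the other gives q_N = 593/71 and q_R = 596/71.
Total output Q = 1189/71, so price P = 158 - 3·(1189/71) = 107.7606.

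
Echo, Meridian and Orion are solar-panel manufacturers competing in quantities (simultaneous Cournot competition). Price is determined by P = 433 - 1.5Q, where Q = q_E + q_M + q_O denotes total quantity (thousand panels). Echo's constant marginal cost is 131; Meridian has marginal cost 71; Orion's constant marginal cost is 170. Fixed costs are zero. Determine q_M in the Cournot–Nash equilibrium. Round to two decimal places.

Echo's profit: π_E = (433 - 1.5Q)q_E - (131q_E). Setting ∂π_E/∂q_E = 0: 302 - 3q_E - (3/2)(q_M + q_O) = 0.
Meridian's first-order condition: 362 - 3q_M - (3/2)(q_E + q_O) = 0.
Orion's profit: π_O = (433 - 1.5Q)q_O - (170q_O). Setting ∂π_O/∂q_O = 0: 263 - 3q_O - (3/2)(q_E + q_M) = 0.
Summing all 3 equations gives 927 − 6Q = 0, hence Q = 309/2.
Back-substituting: q_E = (302 − 927/4)/(3/2) = 281/6, q_M = (362 − 927/4)/(3/2) = 521/6, q_O = (263 − 927/4)/(3/2) = 125/6.

86.83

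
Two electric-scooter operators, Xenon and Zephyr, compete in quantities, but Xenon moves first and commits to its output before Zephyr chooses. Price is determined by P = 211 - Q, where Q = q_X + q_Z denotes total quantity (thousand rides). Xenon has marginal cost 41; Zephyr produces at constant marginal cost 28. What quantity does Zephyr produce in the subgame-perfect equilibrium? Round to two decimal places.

Solve by backward induction. Given q_X, the follower Zephyr maximises π_Z = (211 - q_X - q_Z)q_Z - 28q_Z.
Follower FOC: 183 - q_X - 2q_Z = 0, so q_Z(q_X) = (183 - q_X)/2.
The leader anticipates this reaction. Substituting into P = 211 - Q gives P = 239/2 - (1/2)q_X, so π_X = (239/2 - (1/2)q_X)q_X - 41q_X.
The leader's first-order condition 157/2 - q_X = 0 yields q_X = 157/2.
Then q_Z = (183 - 157/2)/2 = 209/4.

52.25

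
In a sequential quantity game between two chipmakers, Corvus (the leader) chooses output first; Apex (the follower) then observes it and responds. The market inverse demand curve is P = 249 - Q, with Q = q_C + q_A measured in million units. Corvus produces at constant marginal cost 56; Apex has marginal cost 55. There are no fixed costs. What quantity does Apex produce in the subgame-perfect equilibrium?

The follower Apex best-responds to any q_C: π_A = (249 - Q)q_A - 55q_A.
∂π_A/∂q_A = 194 - q_C - 2q_A = 0 gives the reaction function q_A = (194 - q_C)/2.
The leader anticipates this reaction. Substituting into P = 249 - Q gives P = 152 - (1/2)q_C, so π_C = (152 - (1/2)q_C)q_C - 56q_C.
The leader's first-order condition 96 - q_C = 0 yields q_C = 96.
Then q_A = (194 - 96)/2 = 49.

49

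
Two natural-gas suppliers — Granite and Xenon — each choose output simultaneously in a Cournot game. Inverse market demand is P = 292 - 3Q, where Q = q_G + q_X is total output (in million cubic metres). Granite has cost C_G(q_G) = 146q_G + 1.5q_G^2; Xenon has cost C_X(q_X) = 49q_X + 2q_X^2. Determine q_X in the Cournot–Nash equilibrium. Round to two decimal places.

21.59

Granite's profit: π_G = (292 - 3Q)q_G - (146q_G + (3/2)q_G²). Setting ∂π_G/∂q_G = 0: 146 - 9q_G - 3(q_X) = 0.
Xenon's profit: π_X = (292 - 3Q)q_X - (49q_X + 2q_X²). Setting ∂π_X/∂q_X = 0: 243 - 10q_X - 3(q_G) = 0.
So q_G = (146 - 3q_X)/9 and q_X = (243 - 3q_G)/10.
Substituting one into the other gives q_G = 731/81 and q_X = 583/27.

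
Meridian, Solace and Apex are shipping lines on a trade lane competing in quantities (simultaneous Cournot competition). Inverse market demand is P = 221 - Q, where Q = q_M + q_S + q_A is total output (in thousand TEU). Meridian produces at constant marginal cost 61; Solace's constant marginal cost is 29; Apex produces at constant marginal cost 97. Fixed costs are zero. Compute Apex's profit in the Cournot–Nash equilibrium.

Meridian's profit: π_M = (221 - Q)q_M - (61q_M). Setting ∂π_M/∂q_M = 0: 160 - 2q_M - (q_S + q_A) = 0.
Solace's profit: π_S = (221 - Q)q_S - (29q_S). Setting ∂π_S/∂q_S = 0: 192 - 2q_S - (q_M + q_A) = 0.
Apex's profit: π_A = (221 - Q)q_A - (97q_A). Setting ∂π_A/∂q_A = 0: 124 - 2q_A - (q_M + q_S) = 0.
Adding the 3 first-order conditions: 476 − 4Q = 0, so Q = 119.
Back-substituting: q_M = (160 − 119) = 41, q_S = (192 − 119) = 73, q_A = (124 − 119) = 5.
Price P = 221 - 119 = 102.
Apex's profit: (102 - 97)·5 = 25.

25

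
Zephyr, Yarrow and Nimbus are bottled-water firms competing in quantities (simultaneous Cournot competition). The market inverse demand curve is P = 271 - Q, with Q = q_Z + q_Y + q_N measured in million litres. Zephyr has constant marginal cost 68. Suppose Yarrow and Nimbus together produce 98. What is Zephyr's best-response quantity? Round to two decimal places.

52.50

With rivals' combined output fixed at 98, Zephyr's profit is π_Z = (271 - 98 - q_Z)q_Z - (68q_Z) = (173 - q_Z)q_Z - (68q_Z).
∂π_Z/∂q_Z = 105 - 2q_Z = 0, so q_Z = 105/2.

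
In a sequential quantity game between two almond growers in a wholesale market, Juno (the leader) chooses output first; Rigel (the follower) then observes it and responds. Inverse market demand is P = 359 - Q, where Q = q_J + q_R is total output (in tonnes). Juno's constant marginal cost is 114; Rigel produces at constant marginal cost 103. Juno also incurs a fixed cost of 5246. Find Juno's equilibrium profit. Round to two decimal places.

Solve by backward induction. Given q_J, the follower Rigel maximises π_R = (359 - q_J - q_R)q_R - 103q_R.
Follower FOC: 256 - q_J - 2q_R = 0, so q_R(q_J) = (256 - q_J)/2.
Juno substitutes q_R(q_J) into its own profit: π_J = q_J(359 - q_J - (256 - q_J)/2) - 114q_J = (231 - (1/2)q_J)q_J - 114q_J.
The leader's first-order condition 117 - q_J = 0 yields q_J = 117.
Then q_R = (256 - 117)/2 = 139/2.
Price P = 359 - 373/2 = 345/2.
Juno's profit: (345/2 - 114)·117 - 5246 = 1598.5000.

1598.50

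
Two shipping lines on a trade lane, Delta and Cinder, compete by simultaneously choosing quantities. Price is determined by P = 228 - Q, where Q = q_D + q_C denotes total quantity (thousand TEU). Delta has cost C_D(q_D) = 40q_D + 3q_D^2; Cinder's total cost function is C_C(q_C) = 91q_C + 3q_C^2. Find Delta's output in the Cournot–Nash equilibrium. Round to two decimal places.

21.70

Delta's profit: π_D = (228 - Q)q_D - (40q_D + 3q_D²). Setting ∂π_D/∂q_D = 0: 188 - 8q_D - (q_C) = 0.
Cinder's first-order condition: 137 - 8q_C - (q_D) = 0.
So q_D = (188 - q_C)/8 and q_C = (137 - q_D)/8.
Substituting one into the other gives q_D = 1367/63 and q_C = 908/63.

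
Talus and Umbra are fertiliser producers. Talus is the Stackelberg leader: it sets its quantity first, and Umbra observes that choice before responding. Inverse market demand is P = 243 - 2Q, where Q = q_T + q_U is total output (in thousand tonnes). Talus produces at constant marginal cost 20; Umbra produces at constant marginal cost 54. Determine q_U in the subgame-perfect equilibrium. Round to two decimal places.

Solve by backward induction. Given q_T, the follower Umbra maximises π_U = (243 - 2q_T - 2q_U)q_U - 54q_U.
Setting the follower's marginal profit to zero, 189 - 2q_T - 4q_U = 0, i.e. q_U = (189 - 2q_T)/4.
The leader anticipates this reaction. Substituting into P = 243 - 2Q gives P = 297/2 - q_T, so π_T = (297/2 - q_T)q_T - 20q_T.
The leader's first-order condition 257/2 - 2q_T = 0 yields q_T = 257/4.
Then q_U = (189 - 2·(257/4))/4 = 121/8.

15.13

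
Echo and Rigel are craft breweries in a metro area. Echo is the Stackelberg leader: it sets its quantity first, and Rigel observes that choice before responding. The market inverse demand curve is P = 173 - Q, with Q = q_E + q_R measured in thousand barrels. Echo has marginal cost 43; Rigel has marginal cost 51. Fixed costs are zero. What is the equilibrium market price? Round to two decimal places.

77.50

Solve by backward induction. Given q_E, the follower Rigel maximises π_R = (173 - q_E - q_R)q_R - 51q_R.
Follower FOC: 122 - q_E - 2q_R = 0, so q_R(q_E) = (122 - q_E)/2.
Echo substitutes q_R(q_E) into its own profit: π_E = q_E(173 - q_E - (122 - q_E)/2) - 43q_E = (112 - (1/2)q_E)q_E - 43q_E.
The leader's first-order condition 69 - q_E = 0 yields q_E = 69.
Then q_R = (122 - 69)/2 = 53/2.
Total output Q = 191/2, so price P = 173 - 191/2 = 155/2.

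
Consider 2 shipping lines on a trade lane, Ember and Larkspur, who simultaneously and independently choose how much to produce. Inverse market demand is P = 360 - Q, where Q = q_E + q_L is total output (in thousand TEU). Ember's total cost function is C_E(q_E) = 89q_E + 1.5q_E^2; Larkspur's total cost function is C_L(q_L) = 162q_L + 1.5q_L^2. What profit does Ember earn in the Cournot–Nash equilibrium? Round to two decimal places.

5810.11

Ember's profit: π_E = (360 - Q)q_E - (89q_E + (3/2)q_E²). Setting ∂π_E/∂q_E = 0: 271 - 5q_E - (q_L) = 0.
Larkspur's first-order condition: 198 - 5q_L - (q_E) = 0.
So q_E = (271 - q_L)/5 and q_L = (198 - q_E)/5.
Substituting one into the other gives q_E = 1157/24 and q_L = 719/24.
Price P = 360 - 469/6 = 1691/6.
Ember's profit: (1691/6)·(1157/24) - 89·(1157/24) - (3/2)(1157/24)² = 5810.1085.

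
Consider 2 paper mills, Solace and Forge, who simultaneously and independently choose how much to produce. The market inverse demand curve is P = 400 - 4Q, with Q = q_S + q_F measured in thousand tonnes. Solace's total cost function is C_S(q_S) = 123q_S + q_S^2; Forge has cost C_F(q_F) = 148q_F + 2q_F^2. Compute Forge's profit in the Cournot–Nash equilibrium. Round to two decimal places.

1106.00

Solace's profit: π_S = (400 - 4Q)q_S - (123q_S + q_S²). Setting ∂π_S/∂q_S = 0: 277 - 10q_S - 4(q_F) = 0.
Forge's first-order condition: 252 - 12q_F - 4(q_S) = 0.
Rearranging gives the reaction functions q_S = (277 - 4q_F)/10 and q_F = (252 - 4q_S)/12.
Substituting one into the other gives q_S = 579/26 and q_F = 353/26.
Price P = 400 - 4·(466/13) = 256.6154.
Forge's profit: 256.6154·(353/26) - 148·(353/26) - 2(353/26)² = 1105.9970.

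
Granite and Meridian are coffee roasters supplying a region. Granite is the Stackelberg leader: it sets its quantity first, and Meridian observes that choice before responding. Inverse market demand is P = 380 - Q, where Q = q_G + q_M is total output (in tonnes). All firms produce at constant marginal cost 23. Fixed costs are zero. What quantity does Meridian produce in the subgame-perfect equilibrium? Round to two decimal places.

Solve by backward induction. Given q_G, the follower Meridian maximises π_M = (380 - q_G - q_M)q_M - 23q_M.
Follower FOC: 357 - q_G - 2q_M = 0, so q_M(q_G) = (357 - q_G)/2.
Granite substitutes q_M(q_G) into its own profit: π_G = q_G(380 - q_G - (357 - q_G)/2) - 23q_G = (403/2 - (1/2)q_G)q_G - 23q_G.
Leader FOC: 357/2 - q_G = 0, so q_G = 357/2.
Then q_M = (357 - 357/2)/2 = 357/4.

89.25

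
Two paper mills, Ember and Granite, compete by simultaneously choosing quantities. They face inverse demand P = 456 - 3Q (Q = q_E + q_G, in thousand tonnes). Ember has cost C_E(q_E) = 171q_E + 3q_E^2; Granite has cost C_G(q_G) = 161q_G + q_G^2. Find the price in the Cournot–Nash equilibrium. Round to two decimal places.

Ember's profit: π_E = (456 - 3Q)q_E - (171q_E + 3q_E²). Setting ∂π_E/∂q_E = 0: 285 - 12q_E - 3(q_G) = 0.
Granite's first-order condition: 295 - 8q_G - 3(q_E) = 0.
So q_E = (285 - 3q_G)/12 and q_G = (295 - 3q_E)/8.
Substituting one into the other gives q_E = 465/29 and q_G = 895/29.
Total output Q = 1360/29, so price P = 456 - 3·(1360/29) = 315.3103.

315.31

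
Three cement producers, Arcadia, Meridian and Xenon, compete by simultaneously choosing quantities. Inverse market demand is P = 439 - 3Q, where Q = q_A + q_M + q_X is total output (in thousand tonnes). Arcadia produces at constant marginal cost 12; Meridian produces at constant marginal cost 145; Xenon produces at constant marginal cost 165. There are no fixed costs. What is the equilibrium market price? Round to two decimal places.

190.25

Arcadia's profit: π_A = (439 - 3Q)q_A - (12q_A). Setting ∂π_A/∂q_A = 0: 427 - 6q_A - 3(q_M + q_X) = 0.
Meridian's first-order condition: 294 - 6q_M - 3(q_A + q_X) = 0.
Xenon's first-order condition: 274 - 6q_X - 3(q_A + q_M) = 0.
Summing all 3 equations gives 995 − 12Q = 0, hence Q = 995/12.
Back-substituting: q_A = (427 − 995/4)/3 = 713/12, q_M = (294 − 995/4)/3 = 181/12, q_X = (274 − 995/4)/3 = 101/12.
Total output Q = 995/12, so price P = 439 - 3·(995/12) = 761/4.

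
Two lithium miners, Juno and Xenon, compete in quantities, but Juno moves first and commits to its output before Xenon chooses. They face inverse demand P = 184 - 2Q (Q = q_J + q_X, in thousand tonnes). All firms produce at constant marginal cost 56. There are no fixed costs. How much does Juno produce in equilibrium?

32

Solve by backward induction. Given q_J, the follower Xenon maximises π_X = (184 - 2q_J - 2q_X)q_X - 56q_X.
Follower FOC: 128 - 2q_J - 4q_X = 0, so q_X(q_J) = (128 - 2q_J)/4.
The leader anticipates this reaction. Substituting into P = 184 - 2Q gives P = 120 - q_J, so π_J = (120 - q_J)q_J - 56q_J.
Leader FOC: 64 - 2q_J = 0, so q_J = 32.
Then q_X = (128 - 2·32)/4 = 16.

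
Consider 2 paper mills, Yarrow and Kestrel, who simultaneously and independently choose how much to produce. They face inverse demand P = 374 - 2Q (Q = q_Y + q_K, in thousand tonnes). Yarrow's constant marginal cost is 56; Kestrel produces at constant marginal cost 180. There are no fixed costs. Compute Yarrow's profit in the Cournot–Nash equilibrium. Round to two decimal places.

10853.56

Yarrow's profit: π_Y = (374 - 2Q)q_Y - (56q_Y). Setting ∂π_Y/∂q_Y = 0: 318 - 4q_Y - 2(q_K) = 0.
Kestrel's first-order condition: 194 - 4q_K - 2(q_Y) = 0.
So q_Y = (318 - 2q_K)/4 and q_K = (194 - 2q_Y)/4.
Substituting one into the other gives q_Y = 221/3 and q_K = 35/3.
Price P = 374 - 2·(256/3) = 610/3.
Yarrow's profit: (610/3 - 56)·(221/3) = 10853.5556.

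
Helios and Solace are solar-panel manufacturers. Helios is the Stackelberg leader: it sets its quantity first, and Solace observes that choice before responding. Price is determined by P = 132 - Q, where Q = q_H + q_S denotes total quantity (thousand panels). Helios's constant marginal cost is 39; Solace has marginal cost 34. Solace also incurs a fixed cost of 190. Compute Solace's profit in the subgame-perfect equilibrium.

The follower Solace best-responds to any q_H: π_S = (132 - Q)q_S - 34q_S.
Setting the follower's marginal profit to zero, 98 - q_H - 2q_S = 0, i.e. q_S = (98 - q_H)/2.
Helios substitutes q_S(q_H) into its own profit: π_H = q_H(132 - q_H - (98 - q_H)/2) - 39q_H = (83 - (1/2)q_H)q_H - 39q_H.
Leader FOC: 44 - q_H = 0, so q_H = 44.
Then q_S = (98 - 44)/2 = 27.
Price P = 132 - 71 = 61.
Solace's profit: (61 - 34)·27 - 190 = 539.

539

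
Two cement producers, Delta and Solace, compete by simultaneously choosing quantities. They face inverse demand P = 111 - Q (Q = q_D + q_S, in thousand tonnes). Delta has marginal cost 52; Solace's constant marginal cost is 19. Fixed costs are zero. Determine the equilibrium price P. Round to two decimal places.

Delta's profit: π_D = (111 - Q)q_D - (52q_D). Setting ∂π_D/∂q_D = 0: 59 - 2q_D - (q_S) = 0.
Solace's profit: π_S = (111 - Q)q_S - (19q_S). Setting ∂π_S/∂q_S = 0: 92 - 2q_S - (q_D) = 0.
Rearranging gives the reaction functions q_D = (59 - q_S)/2 and q_S = (92 - q_D)/2.
Substituting one into the other gives q_D = 26/3 and q_S = 125/3.
Total output Q = 151/3, so price P = 111 - 151/3 = 182/3.

60.67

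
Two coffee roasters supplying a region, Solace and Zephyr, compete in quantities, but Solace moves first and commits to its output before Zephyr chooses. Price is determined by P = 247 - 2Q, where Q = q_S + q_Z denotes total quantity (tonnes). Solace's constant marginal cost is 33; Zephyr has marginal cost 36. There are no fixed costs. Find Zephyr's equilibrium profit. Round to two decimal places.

The follower Zephyr best-responds to any q_S: π_Z = (247 - 2Q)q_Z - 36q_Z.
Follower FOC: 211 - 2q_S - 4q_Z = 0, so q_Z(q_S) = (211 - 2q_S)/4.
The leader anticipates this reaction. Substituting into P = 247 - 2Q gives P = 283/2 - q_S, so π_S = (283/2 - q_S)q_S - 33q_S.
Leader FOC: 217/2 - 2q_S = 0, so q_S = 217/4.
Then q_Z = (211 - 2·(217/4))/4 = 205/8.
Price P = 247 - 2·(639/8) = 349/4.
Zephyr's profit: (349/4 - 36)·(205/8) = 1313.2813.

1313.28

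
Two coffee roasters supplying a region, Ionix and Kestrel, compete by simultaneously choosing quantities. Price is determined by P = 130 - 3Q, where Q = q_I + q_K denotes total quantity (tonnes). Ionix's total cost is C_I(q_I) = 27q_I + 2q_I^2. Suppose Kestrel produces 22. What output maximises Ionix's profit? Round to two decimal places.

With the rival's output fixed at 22, Ionix's profit is π_I = (130 - 3·22 - 3q_I)q_I - (27q_I + 2q_I²) = (64 - 3q_I)q_I - (27q_I + 2q_I²).
∂π_I/∂q_I = 37 - 10q_I = 0, so q_I = 37/10.

3.70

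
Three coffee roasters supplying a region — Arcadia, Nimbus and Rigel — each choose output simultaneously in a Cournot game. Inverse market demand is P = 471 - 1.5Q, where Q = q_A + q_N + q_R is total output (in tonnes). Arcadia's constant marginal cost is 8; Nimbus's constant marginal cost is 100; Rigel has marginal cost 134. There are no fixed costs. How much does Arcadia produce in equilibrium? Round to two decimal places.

Arcadia's profit: π_A = (471 - 1.5Q)q_A - (8q_A). Setting ∂π_A/∂q_A = 0: 463 - 3q_A - (3/2)(q_N + q_R) = 0.
Nimbus's profit: π_N = (471 - 1.5Q)q_N - (100q_N). Setting ∂π_N/∂q_N = 0: 371 - 3q_N - (3/2)(q_A + q_R) = 0.
Rigel's first-order condition: 337 - 3q_R - (3/2)(q_A + q_N) = 0.
Adding the 3 first-order conditions: 1171 − 6Q = 0, so Q = 1171/6.
Back-substituting: q_A = (463 − 1171/4)/(3/2) = 227/2, q_N = (371 − 1171/4)/(3/2) = 313/6, q_R = (337 − 1171/4)/(3/2) = 59/2.

113.50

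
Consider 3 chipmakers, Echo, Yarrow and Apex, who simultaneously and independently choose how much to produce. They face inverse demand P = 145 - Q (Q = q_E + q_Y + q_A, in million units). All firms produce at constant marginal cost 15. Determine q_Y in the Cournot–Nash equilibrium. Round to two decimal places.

32.50

Each firm earns π_i = (145 - Q)q_i - 15q_i.
First-order condition (treating rivals' output as given): 130 - 2q_i - Σ_{j≠i} q_j = 0.
With identical firms every q_j equals q_i, so Σ_{j≠i} q_j = 2q_i and 130 = 4q_i, giving q_i = 65/2.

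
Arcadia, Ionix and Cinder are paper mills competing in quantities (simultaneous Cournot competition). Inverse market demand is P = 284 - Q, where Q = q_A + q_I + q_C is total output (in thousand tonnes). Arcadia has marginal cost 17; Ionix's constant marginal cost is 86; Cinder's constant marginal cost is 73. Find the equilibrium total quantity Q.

Arcadia's profit: π_A = (284 - Q)q_A - (17q_A). Setting ∂π_A/∂q_A = 0: 267 - 2q_A - (q_I + q_C) = 0.
Ionix's profit: π_I = (284 - Q)q_I - (86q_I). Setting ∂π_I/∂q_I = 0: 198 - 2q_I - (q_A + q_C) = 0.
Cinder's first-order condition: 211 - 2q_C - (q_A + q_I) = 0.
Summing all 3 equations gives 676 − 4Q = 0, hence Q = 169.
Back-substituting: q_A = (267 − 169) = 98, q_I = (198 − 169) = 29, q_C = (211 − 169) = 42.
Total output Q = 98 + 29 + 42 = 169.

169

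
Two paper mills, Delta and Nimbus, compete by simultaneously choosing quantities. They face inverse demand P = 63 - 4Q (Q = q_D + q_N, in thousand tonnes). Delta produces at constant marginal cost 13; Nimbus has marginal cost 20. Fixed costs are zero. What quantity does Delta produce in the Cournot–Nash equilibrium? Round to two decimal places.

Delta's profit: π_D = (63 - 4Q)q_D - (13q_D). Setting ∂π_D/∂q_D = 0: 50 - 8q_D - 4(q_N) = 0.
Nimbus's profit: π_N = (63 - 4Q)q_N - (20q_N). Setting ∂π_N/∂q_N = 0: 43 - 8q_N - 4(q_D) = 0.
Best responses: q_D = (50 - 4q_N)/8, q_N = (43 - 4q_D)/8.
Solving the pair: q_D = 19/4, q_N = 3.

4.75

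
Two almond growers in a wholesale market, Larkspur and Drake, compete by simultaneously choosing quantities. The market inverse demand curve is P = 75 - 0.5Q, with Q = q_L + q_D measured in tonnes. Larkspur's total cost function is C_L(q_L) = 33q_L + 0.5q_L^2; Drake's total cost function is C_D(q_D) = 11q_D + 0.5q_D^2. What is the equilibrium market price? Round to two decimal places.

53.80

Larkspur's profit: π_L = (75 - 0.5Q)q_L - (33q_L + (1/2)q_L²). Setting ∂π_L/∂q_L = 0: 42 - 2q_L - (1/2)(q_D) = 0.
Drake's first-order condition: 64 - 2q_D - (1/2)(q_L) = 0.
Best responses: q_L = (42 - (1/2)q_D)/2, q_D = (64 - (1/2)q_L)/2.
Solving the pair: q_L = 208/15, q_D = 428/15.
Total output Q = 212/5, so price P = 75 - (1/2)·(212/5) = 269/5.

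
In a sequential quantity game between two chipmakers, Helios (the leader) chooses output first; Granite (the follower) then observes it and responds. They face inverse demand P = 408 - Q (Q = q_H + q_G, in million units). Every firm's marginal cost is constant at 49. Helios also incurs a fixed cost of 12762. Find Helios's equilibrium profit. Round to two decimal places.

3348.13

Solve by backward induction. Given q_H, the follower Granite maximises π_G = (408 - q_H - q_G)q_G - 49q_G.
Setting the follower's marginal profit to zero, 359 - q_H - 2q_G = 0, i.e. q_G = (359 - q_H)/2.
The leader anticipates this reaction. Substituting into P = 408 - Q gives P = 457/2 - (1/2)q_H, so π_H = (457/2 - (1/2)q_H)q_H - 49q_H.
Maximising: ∂π_H/∂q_H = 359/2 - q_H = 0, giving q_H = 359/2.
Then q_G = (359 - 359/2)/2 = 359/4.
Price P = 408 - 1077/4 = 555/4.
Helios's profit: (555/4 - 49)·(359/2) - 12762 = 3348.1250.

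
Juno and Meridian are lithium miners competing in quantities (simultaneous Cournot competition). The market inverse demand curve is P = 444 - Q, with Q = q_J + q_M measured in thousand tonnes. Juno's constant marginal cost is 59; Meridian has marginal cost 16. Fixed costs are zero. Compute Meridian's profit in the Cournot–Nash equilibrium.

24649

Juno's profit: π_J = (444 - Q)q_J - (59q_J). Setting ∂π_J/∂q_J = 0: 385 - 2q_J - (q_M) = 0.
Meridian's first-order condition: 428 - 2q_M - (q_J) = 0.
Best responses: q_J = (385 - q_M)/2, q_M = (428 - q_J)/2.
Substituting one into the other gives q_J = 114 and q_M = 157.
Price P = 444 - 271 = 173.
Meridian's profit: (173 - 16)·157 = 24649.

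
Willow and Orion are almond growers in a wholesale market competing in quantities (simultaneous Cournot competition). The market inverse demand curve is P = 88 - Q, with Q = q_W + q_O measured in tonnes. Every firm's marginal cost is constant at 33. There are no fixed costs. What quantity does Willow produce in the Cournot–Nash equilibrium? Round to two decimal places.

A representative firm's profit is π_i = q_i(88 - Q) - 33q_i.
First-order condition (treating rivals' output as given): 55 - 2q_i - q_j = 0.
By symmetry each firm produces the same amount; substituting q_j = q_i yields q_i = 55/3.

18.33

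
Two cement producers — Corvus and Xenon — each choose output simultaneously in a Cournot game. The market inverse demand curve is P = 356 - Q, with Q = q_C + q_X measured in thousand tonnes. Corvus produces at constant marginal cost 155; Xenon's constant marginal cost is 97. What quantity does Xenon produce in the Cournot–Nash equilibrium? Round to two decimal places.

Corvus's profit: π_C = (356 - Q)q_C - (155q_C). Setting ∂π_C/∂q_C = 0: 201 - 2q_C - (q_X) = 0.
Xenon's profit: π_X = (356 - Q)q_X - (97q_X). Setting ∂π_X/∂q_X = 0: 259 - 2q_X - (q_C) = 0.
So q_C = (201 - q_X)/2 and q_X = (259 - q_C)/2.
Solving the pair: q_C = 143/3, q_X = 317/3.

105.67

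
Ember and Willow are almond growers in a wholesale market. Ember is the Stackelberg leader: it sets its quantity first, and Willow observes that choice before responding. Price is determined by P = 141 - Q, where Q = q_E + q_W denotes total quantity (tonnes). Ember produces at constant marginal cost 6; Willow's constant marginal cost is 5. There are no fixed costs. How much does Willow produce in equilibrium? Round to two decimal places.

34.50

The follower Willow best-responds to any q_E: π_W = (141 - Q)q_W - 5q_W.
Follower FOC: 136 - q_E - 2q_W = 0, so q_W(q_E) = (136 - q_E)/2.
Ember substitutes q_W(q_E) into its own profit: π_E = q_E(141 - q_E - (136 - q_E)/2) - 6q_E = (73 - (1/2)q_E)q_E - 6q_E.
Leader FOC: 67 - q_E = 0, so q_E = 67.
Then q_W = (136 - 67)/2 = 69/2.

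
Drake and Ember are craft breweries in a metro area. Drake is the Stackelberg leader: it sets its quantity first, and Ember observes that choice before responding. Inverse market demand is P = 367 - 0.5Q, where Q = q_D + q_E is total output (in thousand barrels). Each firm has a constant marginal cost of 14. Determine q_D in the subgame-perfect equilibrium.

Solve by backward induction. Given q_D, the follower Ember maximises π_E = (367 - (1/2)q_D - (1/2)q_E)q_E - 14q_E.
∂π_E/∂q_E = 353 - (1/2)q_D - q_E = 0 gives the reaction function q_E = (353 - (1/2)q_D).
The leader anticipates this reaction. Substituting into P = 367 - 0.5Q gives P = 381/2 - (1/4)q_D, so π_D = (381/2 - (1/4)q_D)q_D - 14q_D.
The leader's first-order condition 353/2 - (1/2)q_D = 0 yields q_D = 353.
Then q_E = (353 - (1/2)·353) = 353/2.

353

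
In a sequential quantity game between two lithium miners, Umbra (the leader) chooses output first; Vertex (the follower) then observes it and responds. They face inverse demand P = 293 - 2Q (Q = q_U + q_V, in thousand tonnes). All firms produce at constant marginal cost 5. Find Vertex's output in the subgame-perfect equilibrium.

The follower Vertex best-responds to any q_U: π_V = (293 - 2Q)q_V - 5q_V.
∂π_V/∂q_V = 288 - 2q_U - 4q_V = 0 gives the reaction function q_V = (288 - 2q_U)/4.
The leader anticipates this reaction. Substituting into P = 293 - 2Q gives P = 149 - q_U, so π_U = (149 - q_U)q_U - 5q_U.
Leader FOC: 144 - 2q_U = 0, so q_U = 72.
Then q_V = (288 - 2·72)/4 = 36.

36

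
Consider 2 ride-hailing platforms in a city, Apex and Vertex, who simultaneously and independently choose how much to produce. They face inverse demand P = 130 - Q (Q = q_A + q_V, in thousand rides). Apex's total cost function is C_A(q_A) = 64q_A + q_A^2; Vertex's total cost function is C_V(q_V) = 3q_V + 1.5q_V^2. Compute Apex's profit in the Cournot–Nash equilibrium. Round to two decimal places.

Apex's profit: π_A = (130 - Q)q_A - (64q_A + q_A²). Setting ∂π_A/∂q_A = 0: 66 - 4q_A - (q_V) = 0.
Vertex's profit: π_V = (130 - Q)q_V - (3q_V + (3/2)q_V²). Setting ∂π_V/∂q_V = 0: 127 - 5q_V - (q_A) = 0.
Rearranging gives the reaction functions q_A = (66 - q_V)/4 and q_V = (127 - q_A)/5.
Substituting one into the other gives q_A = 203/19 and q_V = 442/19.
Price P = 130 - 645/19 = 1825/19.
Apex's profit: (1825/19)·(203/19) - 64·(203/19) - (203/19)² = 228.3047.

228.30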